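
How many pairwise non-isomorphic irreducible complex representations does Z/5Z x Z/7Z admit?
35

Argument: The number of irreducible complex representations of a finite group equals its number of conjugacy classes. Z/5Z x Z/7Z is abelian of order 35, so every element is its own conjugacy class: 35 classes, so Z/5Z x Z/7Z (order 35) has exactly 35 irreducible complex representations.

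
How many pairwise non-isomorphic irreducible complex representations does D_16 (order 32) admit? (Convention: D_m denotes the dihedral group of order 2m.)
11

Argument: The number of irreducible complex representations of a finite group equals its number of conjugacy classes. D_16 has 11 conjugacy classes (n/2 + 3 for n even), so D_16 (order 32) has exactly 11 irreducible complex representations.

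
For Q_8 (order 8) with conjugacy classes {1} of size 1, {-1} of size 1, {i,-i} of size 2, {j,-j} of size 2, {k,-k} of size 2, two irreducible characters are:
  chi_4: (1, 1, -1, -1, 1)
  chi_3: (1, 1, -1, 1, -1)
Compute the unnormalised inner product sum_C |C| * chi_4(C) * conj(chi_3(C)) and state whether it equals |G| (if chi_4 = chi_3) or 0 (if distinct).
Sum = 0; so <chi_4, chi_3> = 0 (distinct irreducibles are orthogonal).

Proof sketch: Compute term by term over conjugacy classes (|C| * chi_4(C) * conj(chi_3(C))):
  1*(1)*conj(1) + 1*(1)*conj(1) + 2*(-1)*conj(-1) + 2*(-1)*conj(1) + 2*(1)*conj(-1)
  = (1) + (1) + (2) + (-2) + (-2)
  = 0.
Dividing by |G| = 8 gives 0/8 = 0, matching the row-orthogonality relation <chi_4, chi_3> = [chi_4 = chi_3].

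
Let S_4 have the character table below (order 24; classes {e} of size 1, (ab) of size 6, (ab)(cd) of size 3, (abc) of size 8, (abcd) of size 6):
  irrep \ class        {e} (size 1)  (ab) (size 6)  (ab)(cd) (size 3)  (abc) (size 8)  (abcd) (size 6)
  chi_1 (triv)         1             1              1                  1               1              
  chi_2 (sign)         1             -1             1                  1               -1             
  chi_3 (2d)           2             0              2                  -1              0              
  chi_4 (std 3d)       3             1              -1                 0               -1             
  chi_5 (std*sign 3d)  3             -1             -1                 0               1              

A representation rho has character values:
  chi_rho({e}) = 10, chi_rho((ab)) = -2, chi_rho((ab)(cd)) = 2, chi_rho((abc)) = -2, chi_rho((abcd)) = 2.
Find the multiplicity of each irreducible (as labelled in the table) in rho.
Multiplicities: chi_1: 0, chi_2: 0, chi_3: 2, chi_4: 0, chi_5: 2.

Working: Use <chi_rho, chi> = (1/|G|) sum_C |C| * chi_rho(C) * conj(chi(C)) with |G| = 24 for each irreducible chi in the table:
  <chi_rho, chi_1> = (1/24)[1*(10)*conj(1) + 6*(-2)*conj(1) + 3*(2)*conj(1) + 8*(-2)*conj(1) + 6*(2)*conj(1)]
      = (1/24)[(10) + (-12) + (6) + (-16) + (12)] = 0/24 = 0
  <chi_rho, chi_2> = (1/24)[1*(10)*conj(1) + 6*(-2)*conj(-1) + 3*(2)*conj(1) + 8*(-2)*conj(1) + 6*(2)*conj(-1)]
      = (1/24)[(10) + (12) + (6) + (-16) + (-12)] = 0/24 = 0
  <chi_rho, chi_3> = (1/24)[1*(10)*conj(2) + 6*(-2)*conj(0) + 3*(2)*conj(2) + 8*(-2)*conj(-1) + 6*(2)*conj(0)]
      = (1/24)[(20) + (0) + (12) + (16) + (0)] = 48/24 = 2
  <chi_rho, chi_4> = (1/24)[1*(10)*conj(3) + 6*(-2)*conj(1) + 3*(2)*conj(-1) + 8*(-2)*conj(0) + 6*(2)*conj(-1)]
      = (1/24)[(30) + (-12) + (-6) + (0) + (-12)] = 0/24 = 0
  <chi_rho, chi_5> = (1/24)[1*(10)*conj(3) + 6*(-2)*conj(-1) + 3*(2)*conj(-1) + 8*(-2)*conj(0) + 6*(2)*conj(1)]
      = (1/24)[(30) + (12) + (-6) + (0) + (12)] = 48/24 = 2
Dimension check: dim(rho) = sum (mult * dim) = 0*1 + 0*1 + 2*2 + 0*3 + 2*3 = 10 = chi_rho(e) = 10.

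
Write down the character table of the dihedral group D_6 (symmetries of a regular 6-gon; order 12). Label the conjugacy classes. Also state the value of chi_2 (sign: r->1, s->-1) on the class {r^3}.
Conjugacy classes: {e} of size 1, {r^3} of size 1, {r^1, r^5} of size 2, {r^2, r^4} of size 2, {s, sr^2, ...} of size 3, {sr, sr^3, ...} of size 3.
Character table:
  irrep \ class              {e} (size 1)  {r^3} (size 1)  {r^1, r^5} (size 2)  {r^2, r^4} (size 2)  {s, sr^2, ...} (size 3)  {sr, sr^3, ...} (size 3)
  chi_1 (triv)               1             1               1                    1                    1                        1                       
  chi_2 (sign: r->1, s->-1)  1             1               1                    1                    -1                       -1                      
  chi_3 (r->-1, s->1)        1             -1              -1                   1                    1                        -1                      
  chi_4 (r->-1, s->-1)       1             -1              -1                   1                    -1                       1                       
  chi_5 (2d, j=1)            2             -2              1                    -1                   0                        0                       
  chi_6 (2d, j=2)            2             2               -1                   -1                   0                        0                       

Spot check: chi_2 (sign: r->1, s->-1) on {r^3} = 1.

Derivation: D_6 has order 2*6 = 12 with 6 conjugacy classes, hence 6 irreducibles. Sum of squared dims 1 + 1 + 1 + 1 + 4 + 4 = 12 = |G|. Linear characters come from the abelianisation; the 2-dimensional irreps have character r^k -> 2*cos(2*pi*j*k/6), reflections -> 0.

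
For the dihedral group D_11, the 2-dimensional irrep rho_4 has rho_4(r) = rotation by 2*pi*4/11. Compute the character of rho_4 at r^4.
chi_{rho_4}(r^4) = 2*cos(2*pi*4*4/11) = -2*cos(pi/11)

Proof sketch: rho_4(r^4) is rotation by angle 2*pi*4*4/11, whose trace is 2*cos(2*pi*4*4/11) = -2*cos(pi/11).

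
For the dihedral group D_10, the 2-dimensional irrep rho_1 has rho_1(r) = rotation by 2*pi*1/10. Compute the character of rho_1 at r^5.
chi_{rho_1}(r^5) = 2*cos(2*pi*1*5/10) = -2

Proof sketch: rho_1(r^5) is rotation by angle 2*pi*1*5/10, whose trace is 2*cos(2*pi*1*5/10) = -2.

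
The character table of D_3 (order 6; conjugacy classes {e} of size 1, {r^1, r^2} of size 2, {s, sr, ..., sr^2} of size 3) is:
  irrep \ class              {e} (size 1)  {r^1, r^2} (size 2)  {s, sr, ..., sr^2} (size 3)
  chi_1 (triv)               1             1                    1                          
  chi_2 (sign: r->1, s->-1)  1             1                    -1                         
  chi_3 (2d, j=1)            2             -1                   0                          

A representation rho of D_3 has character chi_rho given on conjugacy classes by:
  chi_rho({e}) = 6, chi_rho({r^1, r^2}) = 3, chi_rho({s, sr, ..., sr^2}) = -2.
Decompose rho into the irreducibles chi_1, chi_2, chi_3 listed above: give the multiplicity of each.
Multiplicities: chi_1: 1, chi_2: 3, chi_3: 1.

Use <chi_rho, chi> = (1/|G|) sum_C |C| * chi_rho(C) * conj(chi(C)) with |G| = 6 for each irreducible chi in the table:
  <chi_rho, chi_1> = (1/6)[1*(6)*conj(1) + 2*(3)*conj(1) + 3*(-2)*conj(1)]
      = (1/6)[(6) + (6) + (-6)] = 6/6 = 1
  <chi_rho, chi_2> = (1/6)[1*(6)*conj(1) + 2*(3)*conj(1) + 3*(-2)*conj(-1)]
      = (1/6)[(6) + (6) + (6)] = 18/6 = 3
  <chi_rho, chi_3> = (1/6)[1*(6)*conj(2) + 2*(3)*conj(-1) + 3*(-2)*conj(0)]
      = (1/6)[(12) + (-6) + (0)] = 6/6 = 1
Dimension check: dim(rho) = sum (mult * dim) = 1*1 + 3*1 + 1*2 = 6 = chi_rho(e) = 6.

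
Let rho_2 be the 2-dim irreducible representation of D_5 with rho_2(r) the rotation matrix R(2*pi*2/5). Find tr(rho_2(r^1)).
chi_{rho_2}(r^1) = 2*cos(2*pi*2*1/5) = -sqrt(5)/2 - 1/2

Why: rho_2(r^1) is rotation by angle 2*pi*2*1/5, whose trace is 2*cos(2*pi*2*1/5) = -sqrt(5)/2 - 1/2.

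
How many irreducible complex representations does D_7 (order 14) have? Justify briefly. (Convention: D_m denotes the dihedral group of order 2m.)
5

Proof sketch: The number of irreducible complex representations of a finite group equals its number of conjugacy classes. D_7 has 5 conjugacy classes ((n+3)/2 for n odd), so D_7 (order 14) has exactly 5 irreducible complex representations.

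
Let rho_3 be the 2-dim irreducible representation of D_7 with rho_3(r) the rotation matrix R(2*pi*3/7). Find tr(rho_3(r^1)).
chi_{rho_3}(r^1) = 2*cos(2*pi*3*1/7) = -2*cos(pi/7)

Explanation: rho_3(r^1) is rotation by angle 2*pi*3*1/7, whose trace is 2*cos(2*pi*3*1/7) = -2*cos(pi/7).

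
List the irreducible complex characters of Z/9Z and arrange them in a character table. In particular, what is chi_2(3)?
Character table of Z/9Z (irreps indexed chi_0,...,chi_8 with chi_k(m) = zeta_9^(k*m), zeta_9 = exp(2*pi*i/9)):
  irrep \ class  {0} (size 1)  {1} (size 1)    {2} (size 1)    {3} (size 1)    {4} (size 1)    {5} (size 1)    {6} (size 1)    {7} (size 1)    {8} (size 1)  
  chi_0          1             1               1               1               1               1               1               1               1             
  chi_1          1             exp(2*I*pi/9)   exp(4*I*pi/9)   exp(2*I*pi/3)   exp(8*I*pi/9)   exp(-8*I*pi/9)  exp(-2*I*pi/3)  exp(-4*I*pi/9)  exp(-2*I*pi/9)
  chi_2          1             exp(4*I*pi/9)   exp(8*I*pi/9)   exp(-2*I*pi/3)  exp(-2*I*pi/9)  exp(2*I*pi/9)   exp(2*I*pi/3)   exp(-8*I*pi/9)  exp(-4*I*pi/9)
  chi_3          1             exp(2*I*pi/3)   exp(-2*I*pi/3)  1               exp(2*I*pi/3)   exp(-2*I*pi/3)  1               exp(2*I*pi/3)   exp(-2*I*pi/3)
  chi_4          1             exp(8*I*pi/9)   exp(-2*I*pi/9)  exp(2*I*pi/3)   exp(-4*I*pi/9)  exp(4*I*pi/9)   exp(-2*I*pi/3)  exp(2*I*pi/9)   exp(-8*I*pi/9)
  chi_5          1             exp(-8*I*pi/9)  exp(2*I*pi/9)   exp(-2*I*pi/3)  exp(4*I*pi/9)   exp(-4*I*pi/9)  exp(2*I*pi/3)   exp(-2*I*pi/9)  exp(8*I*pi/9) 
  chi_6          1             exp(-2*I*pi/3)  exp(2*I*pi/3)   1               exp(-2*I*pi/3)  exp(2*I*pi/3)   1               exp(-2*I*pi/3)  exp(2*I*pi/3) 
  chi_7          1             exp(-4*I*pi/9)  exp(-8*I*pi/9)  exp(2*I*pi/3)   exp(2*I*pi/9)   exp(-2*I*pi/9)  exp(-2*I*pi/3)  exp(8*I*pi/9)   exp(4*I*pi/9) 
  chi_8          1             exp(-2*I*pi/9)  exp(-4*I*pi/9)  exp(-2*I*pi/3)  exp(-8*I*pi/9)  exp(8*I*pi/9)   exp(2*I*pi/3)   exp(4*I*pi/9)   exp(2*I*pi/9) 

Spot check: chi_2(3) = zeta_9^(2*3) = zeta_9^6 = exp(-2*I*pi/3).

Why: Z/9Z is abelian, so all 9 irreducible complex representations are 1-dimensional. They are given by chi_k(m) = zeta_9^(k*m) for k = 0,...,8. Row orthogonality: sum_m chi_k(m) conj(chi_l(m)) = 9 * [k = l].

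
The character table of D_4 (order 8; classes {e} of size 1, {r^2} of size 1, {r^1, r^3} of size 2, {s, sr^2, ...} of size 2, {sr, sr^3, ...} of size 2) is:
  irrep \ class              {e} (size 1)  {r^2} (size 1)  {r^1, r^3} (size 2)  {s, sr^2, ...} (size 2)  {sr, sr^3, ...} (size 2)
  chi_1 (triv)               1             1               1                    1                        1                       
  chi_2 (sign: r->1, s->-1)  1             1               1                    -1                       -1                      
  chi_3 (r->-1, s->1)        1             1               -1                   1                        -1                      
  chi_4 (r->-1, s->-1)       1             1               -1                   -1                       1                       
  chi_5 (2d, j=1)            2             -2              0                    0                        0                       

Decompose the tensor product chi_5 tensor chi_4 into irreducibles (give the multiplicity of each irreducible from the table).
chi_5 tensor chi_4 = chi_5 (all other irreducibles have multiplicity 0).

Solution. The character of a tensor product is the pointwise product (chi_5 * chi_4)(C) = chi_5(C) * chi_4(C):
  {e}: (2)*(1), {r^2}: (-2)*(1), {r^1, r^3}: (0)*(-1), {s, sr^2, ...}: (0)*(-1), {sr, sr^3, ...}: (0)*(1)
so (chi_5 * chi_4) takes values
  {e} -> 2, {r^2} -> -2, {r^1, r^3} -> 0, {s, sr^2, ...} -> 0, {sr, sr^3, ...} -> 0.
Now take the inner product of this character with each irreducible chi from the table, <chi_5*chi_4, chi> = (1/8) sum_C |C| (chi_5*chi_4)(C) conj(chi(C)):
  <chi_5*chi_4, chi_1> = (1/8)[1*(2)*conj(1) + 1*(-2)*conj(1) + 2*(0)*conj(1) + 2*(0)*conj(1) + 2*(0)*conj(1)]
      = (1/8)[(2) + (-2) + (0) + (0) + (0)] = 0/8 = 0
  <chi_5*chi_4, chi_2> = (1/8)[1*(2)*conj(1) + 1*(-2)*conj(1) + 2*(0)*conj(1) + 2*(0)*conj(-1) + 2*(0)*conj(-1)]
      = (1/8)[(2) + (-2) + (0) + (0) + (0)] = 0/8 = 0
  <chi_5*chi_4, chi_3> = (1/8)[1*(2)*conj(1) + 1*(-2)*conj(1) + 2*(0)*conj(-1) + 2*(0)*conj(1) + 2*(0)*conj(-1)]
      = (1/8)[(2) + (-2) + (0) + (0) + (0)] = 0/8 = 0
  <chi_5*chi_4, chi_4> = (1/8)[1*(2)*conj(1) + 1*(-2)*conj(1) + 2*(0)*conj(-1) + 2*(0)*conj(-1) + 2*(0)*conj(1)]
      = (1/8)[(2) + (-2) + (0) + (0) + (0)] = 0/8 = 0
  <chi_5*chi_4, chi_5> = (1/8)[1*(2)*conj(2) + 1*(-2)*conj(-2) + 2*(0)*conj(0) + 2*(0)*conj(0) + 2*(0)*conj(0)]
      = (1/8)[(4) + (4) + (0) + (0) + (0)] = 8/8 = 1
Hence the multiplicities are chi_5: 1. Dimension check: dim(chi_5)*dim(chi_4) = 2*1 = 2 and sum (mult * dim) = 1*2 = 2.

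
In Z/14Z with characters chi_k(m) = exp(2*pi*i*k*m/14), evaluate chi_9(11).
chi_9(11) = zeta_14^99 = exp(I*pi/7)

Working: chi_9(11) = zeta_14^(9*11) = zeta_14^99. Since zeta_14^14 = 1, this equals zeta_14^1 = exp(2*pi*i*1/14) = exp(I*pi/7).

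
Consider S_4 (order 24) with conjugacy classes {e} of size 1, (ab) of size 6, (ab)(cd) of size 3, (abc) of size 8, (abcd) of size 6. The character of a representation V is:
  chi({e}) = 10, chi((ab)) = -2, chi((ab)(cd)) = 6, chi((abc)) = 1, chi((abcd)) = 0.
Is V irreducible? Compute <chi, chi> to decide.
Not irreducible (reducible): <chi, chi> = 10 > 1.

Proof sketch: <chi, chi> = (1/|G|) sum_C |C| * |chi(C)|^2 = (1/24)[1*|10|^2 + 6*|-2|^2 + 3*|6|^2 + 8*|1|^2 + 6*|0|^2]
  = (1/24)[(100) + (24) + (108) + (8) + (0)] = 240/24 = 10.
A character is irreducible iff <chi, chi> = 1, so this representation is reducible.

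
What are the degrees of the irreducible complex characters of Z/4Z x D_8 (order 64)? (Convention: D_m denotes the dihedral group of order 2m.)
Dimensions: 1, 1, 1, 1, 1, 1, 1, 1, 1, 1, 1, 1, 1, 1, 1, 1, 2, 2, 2, 2, 2, 2, 2, 2, 2, 2, 2, 2

There are 28 irreducibles (= number of conjugacy classes). Their dimensions d_i satisfy sum d_i^2 = |G| = 64: 1 + 1 + 1 + 1 + 1 + 1 + 1 + 1 + 1 + 1 + 1 + 1 + 1 + 1 + 1 + 1 + 4 + 4 + 4 + 4 + 4 + 4 + 4 + 4 + 4 + 4 + 4 + 4 = 64. (For the product with Z/4Z: each of the 4 1-dim characters of Z/4Z tensors with each irrep of D_8, giving 4 copies of each D_8-dimension.)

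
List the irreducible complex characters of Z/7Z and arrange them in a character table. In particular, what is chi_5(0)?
Character table of Z/7Z (irreps indexed chi_0,...,chi_6 with chi_k(m) = zeta_7^(k*m), zeta_7 = exp(2*pi*i/7)):
  irrep \ class  {0} (size 1)  {1} (size 1)    {2} (size 1)    {3} (size 1)    {4} (size 1)    {5} (size 1)    {6} (size 1)  
  chi_0          1             1               1               1               1               1               1             
  chi_1          1             exp(2*I*pi/7)   exp(4*I*pi/7)   exp(6*I*pi/7)   exp(-6*I*pi/7)  exp(-4*I*pi/7)  exp(-2*I*pi/7)
  chi_2          1             exp(4*I*pi/7)   exp(-6*I*pi/7)  exp(-2*I*pi/7)  exp(2*I*pi/7)   exp(6*I*pi/7)   exp(-4*I*pi/7)
  chi_3          1             exp(6*I*pi/7)   exp(-2*I*pi/7)  exp(4*I*pi/7)   exp(-4*I*pi/7)  exp(2*I*pi/7)   exp(-6*I*pi/7)
  chi_4          1             exp(-6*I*pi/7)  exp(2*I*pi/7)   exp(-4*I*pi/7)  exp(4*I*pi/7)   exp(-2*I*pi/7)  exp(6*I*pi/7) 
  chi_5          1             exp(-4*I*pi/7)  exp(6*I*pi/7)   exp(2*I*pi/7)   exp(-2*I*pi/7)  exp(-6*I*pi/7)  exp(4*I*pi/7) 
  chi_6          1             exp(-2*I*pi/7)  exp(-4*I*pi/7)  exp(-6*I*pi/7)  exp(6*I*pi/7)   exp(4*I*pi/7)   exp(2*I*pi/7) 

Spot check: chi_5(0) = zeta_7^(5*0) = zeta_7^0 = 1.

Derivation: Z/7Z is abelian, so all 7 irreducible complex representations are 1-dimensional. They are given by chi_k(m) = zeta_7^(k*m) for k = 0,...,6. Row orthogonality: sum_m chi_k(m) conj(chi_l(m)) = 7 * [k = l].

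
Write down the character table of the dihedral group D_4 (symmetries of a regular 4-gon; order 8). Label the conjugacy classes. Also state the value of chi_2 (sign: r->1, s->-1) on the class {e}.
Conjugacy classes: {e} of size 1, {r^2} of size 1, {r^1, r^3} of size 2, {s, sr^2, ...} of size 2, {sr, sr^3, ...} of size 2.
Character table:
  irrep \ class              {e} (size 1)  {r^2} (size 1)  {r^1, r^3} (size 2)  {s, sr^2, ...} (size 2)  {sr, sr^3, ...} (size 2)
  chi_1 (triv)               1             1               1                    1                        1                       
  chi_2 (sign: r->1, s->-1)  1             1               1                    -1                       -1                      
  chi_3 (r->-1, s->1)        1             1               -1                   1                        -1                      
  chi_4 (r->-1, s->-1)       1             1               -1                   -1                       1                       
  chi_5 (2d, j=1)            2             -2              0                    0                        0                       

Spot check: chi_2 (sign: r->1, s->-1) on {e} = 1.

Details: D_4 has order 2*4 = 8 with 5 conjugacy classes, hence 5 irreducibles. Sum of squared dims 1 + 1 + 1 + 1 + 4 = 8 = |G|. Linear characters come from the abelianisation; the 2-dimensional irreps have character r^k -> 2*cos(2*pi*j*k/4), reflections -> 0.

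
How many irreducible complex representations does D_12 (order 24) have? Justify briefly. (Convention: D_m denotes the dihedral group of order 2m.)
9

Proof sketch: The number of irreducible complex representations of a finite group equals its number of conjugacy classes. D_12 has 9 conjugacy classes (n/2 + 3 for n even), so D_12 (order 24) has exactly 9 irreducible complex representations.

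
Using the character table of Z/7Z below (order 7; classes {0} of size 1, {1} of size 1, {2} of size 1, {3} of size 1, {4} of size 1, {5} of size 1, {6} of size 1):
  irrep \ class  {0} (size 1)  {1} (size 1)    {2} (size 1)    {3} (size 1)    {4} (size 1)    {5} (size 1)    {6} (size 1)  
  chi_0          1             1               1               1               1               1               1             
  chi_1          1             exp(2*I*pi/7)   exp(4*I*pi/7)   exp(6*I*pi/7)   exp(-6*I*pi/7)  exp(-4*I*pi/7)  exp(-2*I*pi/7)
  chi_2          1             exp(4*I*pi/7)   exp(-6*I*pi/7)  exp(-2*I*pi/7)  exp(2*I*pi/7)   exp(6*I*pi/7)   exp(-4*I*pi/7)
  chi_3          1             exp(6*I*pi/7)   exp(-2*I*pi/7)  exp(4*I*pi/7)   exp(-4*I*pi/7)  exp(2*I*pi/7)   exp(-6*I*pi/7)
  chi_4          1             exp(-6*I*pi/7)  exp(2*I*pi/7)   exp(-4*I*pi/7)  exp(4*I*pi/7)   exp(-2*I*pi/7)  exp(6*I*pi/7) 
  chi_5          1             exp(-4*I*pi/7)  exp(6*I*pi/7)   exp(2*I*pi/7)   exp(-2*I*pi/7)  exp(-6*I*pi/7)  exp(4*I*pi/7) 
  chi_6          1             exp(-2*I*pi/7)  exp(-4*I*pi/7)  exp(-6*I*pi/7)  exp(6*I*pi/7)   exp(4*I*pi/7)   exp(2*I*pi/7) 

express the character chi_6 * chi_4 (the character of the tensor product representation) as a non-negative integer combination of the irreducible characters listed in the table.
chi_6 tensor chi_4 = chi_3 (all other irreducibles have multiplicity 0).

Solution. The character of a tensor product is the pointwise product (chi_6 * chi_4)(C) = chi_6(C) * chi_4(C):
  {0}: (1)*(1), {1}: (exp(-2*I*pi/7))*(exp(-6*I*pi/7)), {2}: (exp(-4*I*pi/7))*(exp(2*I*pi/7)), {3}: (exp(-6*I*pi/7))*(exp(-4*I*pi/7)), {4}: (exp(6*I*pi/7))*(exp(4*I*pi/7)), {5}: (exp(4*I*pi/7))*(exp(-2*I*pi/7)), {6}: (exp(2*I*pi/7))*(exp(6*I*pi/7))
so (chi_6 * chi_4) takes values
  {0} -> 1, {1} -> exp(6*I*pi/7), {2} -> exp(-2*I*pi/7), {3} -> exp(4*I*pi/7), {4} -> exp(-4*I*pi/7), {5} -> exp(2*I*pi/7), {6} -> exp(-6*I*pi/7).
Now take the inner product of this character with each irreducible chi from the table, <chi_6*chi_4, chi> = (1/7) sum_C |C| (chi_6*chi_4)(C) conj(chi(C)):
  <chi_6*chi_4, chi_0> = (1/7)[1*(1)*conj(1) + 1*(exp(6*I*pi/7))*conj(1) + 1*(exp(-2*I*pi/7))*conj(1) + 1*(exp(4*I*pi/7))*conj(1) + 1*(exp(-4*I*pi/7))*conj(1) + 1*(exp(2*I*pi/7))*conj(1) + 1*(exp(-6*I*pi/7))*conj(1)]
      = (1/7)[(1) + (exp(6*I*pi/7)) + (exp(-2*I*pi/7)) + (exp(4*I*pi/7)) + (exp(-4*I*pi/7)) + (exp(2*I*pi/7)) + (exp(-6*I*pi/7))] = 0/7 = 0
  <chi_6*chi_4, chi_1> = (1/7)[1*(1)*conj(1) + 1*(exp(6*I*pi/7))*conj(exp(2*I*pi/7)) + 1*(exp(-2*I*pi/7))*conj(exp(4*I*pi/7)) + 1*(exp(4*I*pi/7))*conj(exp(6*I*pi/7)) + 1*(exp(-4*I*pi/7))*conj(exp(-6*I*pi/7)) + 1*(exp(2*I*pi/7))*conj(exp(-4*I*pi/7)) + 1*(exp(-6*I*pi/7))*conj(exp(-2*I*pi/7))]
      = (1/7)[(1) + (exp(4*I*pi/7)) + (exp(-6*I*pi/7)) + (exp(-2*I*pi/7)) + (exp(2*I*pi/7)) + (exp(6*I*pi/7)) + (exp(-4*I*pi/7))] = 0/7 = 0
  <chi_6*chi_4, chi_2> = (1/7)[1*(1)*conj(1) + 1*(exp(6*I*pi/7))*conj(exp(4*I*pi/7)) + 1*(exp(-2*I*pi/7))*conj(exp(-6*I*pi/7)) + 1*(exp(4*I*pi/7))*conj(exp(-2*I*pi/7)) + 1*(exp(-4*I*pi/7))*conj(exp(2*I*pi/7)) + 1*(exp(2*I*pi/7))*conj(exp(6*I*pi/7)) + 1*(exp(-6*I*pi/7))*conj(exp(-4*I*pi/7))]
      = (1/7)[(1) + (exp(2*I*pi/7)) + (exp(4*I*pi/7)) + (exp(6*I*pi/7)) + (exp(-6*I*pi/7)) + (exp(-4*I*pi/7)) + (exp(-2*I*pi/7))] = 0/7 = 0
  <chi_6*chi_4, chi_3> = (1/7)[1*(1)*conj(1) + 1*(exp(6*I*pi/7))*conj(exp(6*I*pi/7)) + 1*(exp(-2*I*pi/7))*conj(exp(-2*I*pi/7)) + 1*(exp(4*I*pi/7))*conj(exp(4*I*pi/7)) + 1*(exp(-4*I*pi/7))*conj(exp(-4*I*pi/7)) + 1*(exp(2*I*pi/7))*conj(exp(2*I*pi/7)) + 1*(exp(-6*I*pi/7))*conj(exp(-6*I*pi/7))]
      = (1/7)[(1) + (1) + (1) + (1) + (1) + (1) + (1)] = 7/7 = 1
  <chi_6*chi_4, chi_4> = (1/7)[1*(1)*conj(1) + 1*(exp(6*I*pi/7))*conj(exp(-6*I*pi/7)) + 1*(exp(-2*I*pi/7))*conj(exp(2*I*pi/7)) + 1*(exp(4*I*pi/7))*conj(exp(-4*I*pi/7)) + 1*(exp(-4*I*pi/7))*conj(exp(4*I*pi/7)) + 1*(exp(2*I*pi/7))*conj(exp(-2*I*pi/7)) + 1*(exp(-6*I*pi/7))*conj(exp(6*I*pi/7))]
      = (1/7)[(1) + (exp(-2*I*pi/7)) + (exp(-4*I*pi/7)) + (exp(-6*I*pi/7)) + (exp(6*I*pi/7)) + (exp(4*I*pi/7)) + (exp(2*I*pi/7))] = 0/7 = 0
  <chi_6*chi_4, chi_5> = (1/7)[1*(1)*conj(1) + 1*(exp(6*I*pi/7))*conj(exp(-4*I*pi/7)) + 1*(exp(-2*I*pi/7))*conj(exp(6*I*pi/7)) + 1*(exp(4*I*pi/7))*conj(exp(2*I*pi/7)) + 1*(exp(-4*I*pi/7))*conj(exp(-2*I*pi/7)) + 1*(exp(2*I*pi/7))*conj(exp(-6*I*pi/7)) + 1*(exp(-6*I*pi/7))*conj(exp(4*I*pi/7))]
      = (1/7)[(1) + (exp(-4*I*pi/7)) + (exp(6*I*pi/7)) + (exp(2*I*pi/7)) + (exp(-2*I*pi/7)) + (exp(-6*I*pi/7)) + (exp(4*I*pi/7))] = 0/7 = 0
  <chi_6*chi_4, chi_6> = (1/7)[1*(1)*conj(1) + 1*(exp(6*I*pi/7))*conj(exp(-2*I*pi/7)) + 1*(exp(-2*I*pi/7))*conj(exp(-4*I*pi/7)) + 1*(exp(4*I*pi/7))*conj(exp(-6*I*pi/7)) + 1*(exp(-4*I*pi/7))*conj(exp(6*I*pi/7)) + 1*(exp(2*I*pi/7))*conj(exp(4*I*pi/7)) + 1*(exp(-6*I*pi/7))*conj(exp(2*I*pi/7))]
      = (1/7)[(1) + (exp(-6*I*pi/7)) + (exp(2*I*pi/7)) + (exp(-4*I*pi/7)) + (exp(4*I*pi/7)) + (exp(-2*I*pi/7)) + (exp(6*I*pi/7))] = 0/7 = 0
(Exp terms are combined using exp(i*s)*conj(exp(i*t)) = exp(i*(s-t)), and sums of them are collapsed using the identity that for every m > 1 the m distinct m-th roots of unity sum to 0, e.g. 1 + exp(2*I*pi/3) + exp(-2*I*pi/3) = 0.)
Hence the multiplicities are chi_3: 1. Dimension check: dim(chi_6)*dim(chi_4) = 1*1 = 1 and sum (mult * dim) = 1*1 = 1.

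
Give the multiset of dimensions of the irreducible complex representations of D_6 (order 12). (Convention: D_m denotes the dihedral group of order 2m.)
Dimensions: 1, 1, 1, 1, 2, 2

Explanation: There are 6 irreducibles (= number of conjugacy classes). Their dimensions d_i satisfy sum d_i^2 = |G| = 12: 1 + 1 + 1 + 1 + 4 + 4 = 12.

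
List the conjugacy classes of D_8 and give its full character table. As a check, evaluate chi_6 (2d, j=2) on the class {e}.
Conjugacy classes: {e} of size 1, {r^4} of size 1, {r^1, r^7} of size 2, {r^2, r^6} of size 2, {r^3, r^5} of size 2, {s, sr^2, ...} of size 4, {sr, sr^3, ...} of size 4.
Character table:
  irrep \ class              {e} (size 1)  {r^4} (size 1)  {r^1, r^7} (size 2)  {r^2, r^6} (size 2)  {r^3, r^5} (size 2)  {s, sr^2, ...} (size 4)  {sr, sr^3, ...} (size 4)
  chi_1 (triv)               1             1               1                    1                    1                    1                        1                       
  chi_2 (sign: r->1, s->-1)  1             1               1                    1                    1                    -1                       -1                      
  chi_3 (r->-1, s->1)        1             1               -1                   1                    -1                   1                        -1                      
  chi_4 (r->-1, s->-1)       1             1               -1                   1                    -1                   -1                       1                       
  chi_5 (2d, j=1)            2             -2              sqrt(2)              0                    -sqrt(2)             0                        0                       
  chi_6 (2d, j=2)            2             2               0                    -2                   0                    0                        0                       
  chi_7 (2d, j=3)            2             -2              -sqrt(2)             0                    sqrt(2)              0                        0                       

Spot check: chi_6 (2d, j=2) on {e} = 2.

Proof sketch: D_8 has order 2*8 = 16 with 7 conjugacy classes, hence 7 irreducibles. Sum of squared dims 1 + 1 + 1 + 1 + 4 + 4 + 4 = 16 = |G|. Linear characters come from the abelianisation; the 2-dimensional irreps have character r^k -> 2*cos(2*pi*j*k/8), reflections -> 0.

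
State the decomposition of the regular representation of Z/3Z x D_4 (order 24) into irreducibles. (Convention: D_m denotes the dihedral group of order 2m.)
Each irreducible V_i of dimension d_i appears with multiplicity d_i, i.e. rho_reg = (direct sum over all irreducibles V_i) d_i V_i. The irreducible dimensions for Z/3Z x D_4 are 1, 1, 1, 1, 1, 1, 1, 1, 1, 1, 1, 1, 2, 2, 2: 12 irreducibles of dimension 1, each with multiplicity 1; 3 irreducibles of dimension 2, each with multiplicity 2. Total dimension 12*1*1 + 3*2*2 = 24 = |G|.

Working: General theorem: in the regular representation of a finite group G, each irreducible appears with multiplicity equal to its dimension. Check: dim(rho_reg) = sum d_i^2 = 1 + 1 + 1 + 1 + 1 + 1 + 1 + 1 + 1 + 1 + 1 + 1 + 4 + 4 + 4 = 24 = |G|.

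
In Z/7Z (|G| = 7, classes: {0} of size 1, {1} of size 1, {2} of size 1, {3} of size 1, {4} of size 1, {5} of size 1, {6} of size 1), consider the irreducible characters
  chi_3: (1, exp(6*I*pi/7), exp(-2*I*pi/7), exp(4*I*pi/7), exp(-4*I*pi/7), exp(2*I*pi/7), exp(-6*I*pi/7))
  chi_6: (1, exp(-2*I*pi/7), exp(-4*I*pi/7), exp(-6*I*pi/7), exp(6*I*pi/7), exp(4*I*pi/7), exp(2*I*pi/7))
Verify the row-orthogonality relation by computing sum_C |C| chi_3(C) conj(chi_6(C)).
Sum = 0; so <chi_3, chi_6> = 0 (distinct irreducibles are orthogonal).

Derivation: Compute term by term over conjugacy classes (|C| * chi_3(C) * conj(chi_6(C))):
  1*(1)*conj(1) + 1*(exp(6*I*pi/7))*conj(exp(-2*I*pi/7)) + 1*(exp(-2*I*pi/7))*conj(exp(-4*I*pi/7)) + 1*(exp(4*I*pi/7))*conj(exp(-6*I*pi/7)) + 1*(exp(-4*I*pi/7))*conj(exp(6*I*pi/7)) + 1*(exp(2*I*pi/7))*conj(exp(4*I*pi/7)) + 1*(exp(-6*I*pi/7))*conj(exp(2*I*pi/7))
  = (1) + (exp(-6*I*pi/7)) + (exp(2*I*pi/7)) + (exp(-4*I*pi/7)) + (exp(4*I*pi/7)) + (exp(-2*I*pi/7)) + (exp(6*I*pi/7))
  = 0.
(Exp terms are combined using exp(i*s)*conj(exp(i*t)) = exp(i*(s-t)), and sums of them are collapsed using the identity that for every m > 1 the m distinct m-th roots of unity sum to 0, e.g. 1 + exp(2*I*pi/3) + exp(-2*I*pi/3) = 0.)
Dividing by |G| = 7 gives 0/7 = 0, matching the row-orthogonality relation <chi_3, chi_6> = [chi_3 = chi_6].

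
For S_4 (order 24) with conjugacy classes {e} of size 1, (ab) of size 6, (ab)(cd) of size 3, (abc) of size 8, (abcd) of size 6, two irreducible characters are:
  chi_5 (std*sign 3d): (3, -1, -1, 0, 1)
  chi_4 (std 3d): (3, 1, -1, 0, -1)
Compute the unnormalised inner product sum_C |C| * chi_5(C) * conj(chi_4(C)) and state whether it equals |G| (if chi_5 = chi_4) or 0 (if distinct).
Sum = 0; so <chi_5, chi_4> = 0 (distinct irreducibles are orthogonal).

Compute term by term over conjugacy classes (|C| * chi_5(C) * conj(chi_4(C))):
  1*(3)*conj(3) + 6*(-1)*conj(1) + 3*(-1)*conj(-1) + 8*(0)*conj(0) + 6*(1)*conj(-1)
  = (9) + (-6) + (3) + (0) + (-6)
  = 0.
Dividing by |G| = 24 gives 0/24 = 0, matching the row-orthogonality relation <chi_5, chi_4> = [chi_5 = chi_4].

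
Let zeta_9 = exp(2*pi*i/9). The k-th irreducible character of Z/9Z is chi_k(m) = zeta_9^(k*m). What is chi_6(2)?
chi_6(2) = zeta_9^12 = exp(2*I*pi/3)

Reasoning: chi_6(2) = zeta_9^(6*2) = zeta_9^12. Since zeta_9^9 = 1, this equals zeta_9^3 = exp(2*pi*i*3/9) = exp(2*I*pi/3).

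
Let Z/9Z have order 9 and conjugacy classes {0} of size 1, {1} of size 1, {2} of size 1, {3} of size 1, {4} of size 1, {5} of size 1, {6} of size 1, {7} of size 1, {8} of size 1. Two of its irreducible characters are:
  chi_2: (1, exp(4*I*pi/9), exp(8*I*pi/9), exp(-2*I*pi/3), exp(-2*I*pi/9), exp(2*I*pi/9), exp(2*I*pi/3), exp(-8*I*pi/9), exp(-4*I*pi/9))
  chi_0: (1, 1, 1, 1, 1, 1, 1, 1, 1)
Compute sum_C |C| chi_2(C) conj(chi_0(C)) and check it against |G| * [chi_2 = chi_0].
Sum = 0; so <chi_2, chi_0> = 0 (distinct irreducibles are orthogonal).

Working: Compute term by term over conjugacy classes (|C| * chi_2(C) * conj(chi_0(C))):
  1*(1)*conj(1) + 1*(exp(4*I*pi/9))*conj(1) + 1*(exp(8*I*pi/9))*conj(1) + 1*(exp(-2*I*pi/3))*conj(1) + 1*(exp(-2*I*pi/9))*conj(1) + 1*(exp(2*I*pi/9))*conj(1) + 1*(exp(2*I*pi/3))*conj(1) + 1*(exp(-8*I*pi/9))*conj(1) + 1*(exp(-4*I*pi/9))*conj(1)
  = (1) + (exp(4*I*pi/9)) + (exp(8*I*pi/9)) + (exp(-2*I*pi/3)) + (exp(-2*I*pi/9)) + (exp(2*I*pi/9)) + (exp(2*I*pi/3)) + (exp(-8*I*pi/9)) + (exp(-4*I*pi/9))
  = 0.
(Exp terms are combined using exp(i*s)*conj(exp(i*t)) = exp(i*(s-t)), and sums of them are collapsed using the identity that for every m > 1 the m distinct m-th roots of unity sum to 0, e.g. 1 + exp(2*I*pi/3) + exp(-2*I*pi/3) = 0.)
Dividing by |G| = 9 gives 0/9 = 0, matching the row-orthogonality relation <chi_2, chi_0> = [chi_2 = chi_0].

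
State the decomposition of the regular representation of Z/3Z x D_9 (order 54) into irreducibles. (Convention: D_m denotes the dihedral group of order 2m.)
Each irreducible V_i of dimension d_i appears with multiplicity d_i, i.e. rho_reg = (direct sum over all irreducibles V_i) d_i V_i. The irreducible dimensions for Z/3Z x D_9 are 1, 1, 1, 1, 1, 1, 2, 2, 2, 2, 2, 2, 2, 2, 2, 2, 2, 2: 6 irreducibles of dimension 1, each with multiplicity 1; 12 irreducibles of dimension 2, each with multiplicity 2. Total dimension 6*1*1 + 12*2*2 = 54 = |G|.

Details: General theorem: in the regular representation of a finite group G, each irreducible appears with multiplicity equal to its dimension. Check: dim(rho_reg) = sum d_i^2 = 1 + 1 + 1 + 1 + 1 + 1 + 4 + 4 + 4 + 4 + 4 + 4 + 4 + 4 + 4 + 4 + 4 + 4 = 54 = |G|.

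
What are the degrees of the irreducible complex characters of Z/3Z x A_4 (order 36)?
Dimensions: 1, 1, 1, 1, 1, 1, 1, 1, 1, 3, 3, 3

Justification: There are 12 irreducibles (= number of conjugacy classes). Their dimensions d_i satisfy sum d_i^2 = |G| = 36: 1 + 1 + 1 + 1 + 1 + 1 + 1 + 1 + 1 + 9 + 9 + 9 = 36. (For the product with Z/3Z: each of the 3 1-dim characters of Z/3Z tensors with each irrep of A_4, giving 3 copies of each A_4-dimension.)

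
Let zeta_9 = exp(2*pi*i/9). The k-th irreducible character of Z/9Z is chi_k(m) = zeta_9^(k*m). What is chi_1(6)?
chi_1(6) = zeta_9^6 = exp(-2*I*pi/3)

Working: chi_1(6) = zeta_9^(1*6) = zeta_9^6. Since zeta_9^9 = 1, this equals zeta_9^6 = exp(2*pi*i*6/9) = exp(-2*I*pi/3).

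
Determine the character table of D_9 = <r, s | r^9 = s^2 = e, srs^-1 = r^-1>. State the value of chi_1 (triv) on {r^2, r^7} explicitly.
Conjugacy classes: {e} of size 1, {r^1, r^8} of size 2, {r^2, r^7} of size 2, {r^3, r^6} of size 2, {r^4, r^5} of size 2, {s, sr, ..., sr^8} of size 9.
Character table:
  irrep \ class              {e} (size 1)  {r^1, r^8} (size 2)  {r^2, r^7} (size 2)  {r^3, r^6} (size 2)  {r^4, r^5} (size 2)  {s, sr, ..., sr^8} (size 9)
  chi_1 (triv)               1             1                    1                    1                    1                    1                          
  chi_2 (sign: r->1, s->-1)  1             1                    1                    1                    1                    -1                         
  chi_3 (2d, j=1)            2             2*cos(2*pi/9)        2*cos(4*pi/9)        -1                   -2*cos(pi/9)         0                          
  chi_4 (2d, j=2)            2             2*cos(4*pi/9)        -2*cos(pi/9)         -1                   2*cos(2*pi/9)        0                          
  chi_5 (2d, j=3)            2             -1                   -1                   2                    -1                   0                          
  chi_6 (2d, j=4)            2             -2*cos(pi/9)         2*cos(2*pi/9)        -1                   2*cos(4*pi/9)        0                          

Spot check: chi_1 (triv) on {r^2, r^7} = 1.

Explanation: D_9 has order 2*9 = 18 with 6 conjugacy classes, hence 6 irreducibles. Sum of squared dims 1 + 1 + 4 + 4 + 4 + 4 = 18 = |G|. Linear characters come from the abelianisation; the 2-dimensional irreps have character r^k -> 2*cos(2*pi*j*k/9), reflections -> 0.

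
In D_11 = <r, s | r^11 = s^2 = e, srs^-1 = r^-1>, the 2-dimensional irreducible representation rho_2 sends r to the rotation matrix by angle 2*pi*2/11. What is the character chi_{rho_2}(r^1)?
chi_{rho_2}(r^1) = 2*cos(2*pi*2*1/11) = 2*cos(4*pi/11)

Explanation: rho_2(r^1) is rotation by angle 2*pi*2*1/11, whose trace is 2*cos(2*pi*2*1/11) = 2*cos(4*pi/11).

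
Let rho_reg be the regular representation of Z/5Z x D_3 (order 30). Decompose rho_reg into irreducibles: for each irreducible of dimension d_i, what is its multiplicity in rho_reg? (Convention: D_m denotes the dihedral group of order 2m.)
Each irreducible V_i of dimension d_i appears with multiplicity d_i, i.e. rho_reg = (direct sum over all irreducibles V_i) d_i V_i. The irreducible dimensions for Z/5Z x D_3 are 1, 1, 1, 1, 1, 1, 1, 1, 1, 1, 2, 2, 2, 2, 2: 10 irreducibles of dimension 1, each with multiplicity 1; 5 irreducibles of dimension 2, each with multiplicity 2. Total dimension 10*1*1 + 5*2*2 = 30 = |G|.

Derivation: General theorem: in the regular representation of a finite group G, each irreducible appears with multiplicity equal to its dimension. Check: dim(rho_reg) = sum d_i^2 = 1 + 1 + 1 + 1 + 1 + 1 + 1 + 1 + 1 + 1 + 4 + 4 + 4 + 4 + 4 = 30 = |G|.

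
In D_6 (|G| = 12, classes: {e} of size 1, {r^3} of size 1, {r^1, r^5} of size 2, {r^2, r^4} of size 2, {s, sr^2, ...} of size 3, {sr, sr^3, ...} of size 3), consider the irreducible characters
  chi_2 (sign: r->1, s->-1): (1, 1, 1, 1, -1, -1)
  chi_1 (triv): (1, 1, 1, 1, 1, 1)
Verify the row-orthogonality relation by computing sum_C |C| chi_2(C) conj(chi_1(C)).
Sum = 0; so <chi_2, chi_1> = 0 (distinct irreducibles are orthogonal).

Why: Compute term by term over conjugacy classes (|C| * chi_2(C) * conj(chi_1(C))):
  1*(1)*conj(1) + 1*(1)*conj(1) + 2*(1)*conj(1) + 2*(1)*conj(1) + 3*(-1)*conj(1) + 3*(-1)*conj(1)
  = (1) + (1) + (2) + (2) + (-3) + (-3)
  = 0.
Dividing by |G| = 12 gives 0/12 = 0, matching the row-orthogonality relation <chi_2, chi_1> = [chi_2 = chi_1].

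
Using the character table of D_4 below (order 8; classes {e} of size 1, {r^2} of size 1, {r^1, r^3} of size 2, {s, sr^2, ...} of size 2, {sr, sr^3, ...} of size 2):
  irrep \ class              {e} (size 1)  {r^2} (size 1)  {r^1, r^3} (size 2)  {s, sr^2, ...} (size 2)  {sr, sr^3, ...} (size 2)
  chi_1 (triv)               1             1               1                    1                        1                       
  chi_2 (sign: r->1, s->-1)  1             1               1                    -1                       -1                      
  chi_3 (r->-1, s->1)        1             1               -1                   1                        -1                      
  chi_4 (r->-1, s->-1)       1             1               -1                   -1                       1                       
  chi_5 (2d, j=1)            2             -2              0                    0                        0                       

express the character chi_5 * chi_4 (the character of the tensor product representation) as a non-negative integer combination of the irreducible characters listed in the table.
chi_5 tensor chi_4 = chi_5 (all other irreducibles have multiplicity 0).

Details: The character of a tensor product is the pointwise product (chi_5 * chi_4)(C) = chi_5(C) * chi_4(C):
  {e}: (2)*(1), {r^2}: (-2)*(1), {r^1, r^3}: (0)*(-1), {s, sr^2, ...}: (0)*(-1), {sr, sr^3, ...}: (0)*(1)
so (chi_5 * chi_4) takes values
  {e} -> 2, {r^2} -> -2, {r^1, r^3} -> 0, {s, sr^2, ...} -> 0, {sr, sr^3, ...} -> 0.
Now take the inner product of this character with each irreducible chi from the table, <chi_5*chi_4, chi> = (1/8) sum_C |C| (chi_5*chi_4)(C) conj(chi(C)):
  <chi_5*chi_4, chi_1> = (1/8)[1*(2)*conj(1) + 1*(-2)*conj(1) + 2*(0)*conj(1) + 2*(0)*conj(1) + 2*(0)*conj(1)]
      = (1/8)[(2) + (-2) + (0) + (0) + (0)] = 0/8 = 0
  <chi_5*chi_4, chi_2> = (1/8)[1*(2)*conj(1) + 1*(-2)*conj(1) + 2*(0)*conj(1) + 2*(0)*conj(-1) + 2*(0)*conj(-1)]
      = (1/8)[(2) + (-2) + (0) + (0) + (0)] = 0/8 = 0
  <chi_5*chi_4, chi_3> = (1/8)[1*(2)*conj(1) + 1*(-2)*conj(1) + 2*(0)*conj(-1) + 2*(0)*conj(1) + 2*(0)*conj(-1)]
      = (1/8)[(2) + (-2) + (0) + (0) + (0)] = 0/8 = 0
  <chi_5*chi_4, chi_4> = (1/8)[1*(2)*conj(1) + 1*(-2)*conj(1) + 2*(0)*conj(-1) + 2*(0)*conj(-1) + 2*(0)*conj(1)]
      = (1/8)[(2) + (-2) + (0) + (0) + (0)] = 0/8 = 0
  <chi_5*chi_4, chi_5> = (1/8)[1*(2)*conj(2) + 1*(-2)*conj(-2) + 2*(0)*conj(0) + 2*(0)*conj(0) + 2*(0)*conj(0)]
      = (1/8)[(4) + (4) + (0) + (0) + (0)] = 8/8 = 1
Hence the multiplicities are chi_5: 1. Dimension check: dim(chi_5)*dim(chi_4) = 2*1 = 2 and sum (mult * dim) = 1*2 = 2.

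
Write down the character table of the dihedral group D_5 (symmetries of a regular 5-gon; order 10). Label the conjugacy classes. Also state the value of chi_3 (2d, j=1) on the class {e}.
Conjugacy classes: {e} of size 1, {r^1, r^4} of size 2, {r^2, r^3} of size 2, {s, sr, ..., sr^4} of size 5.
Character table:
  irrep \ class              {e} (size 1)  {r^1, r^4} (size 2)  {r^2, r^3} (size 2)  {s, sr, ..., sr^4} (size 5)
  chi_1 (triv)               1             1                    1                    1                          
  chi_2 (sign: r->1, s->-1)  1             1                    1                    -1                         
  chi_3 (2d, j=1)            2             -1/2 + sqrt(5)/2     -sqrt(5)/2 - 1/2     0                          
  chi_4 (2d, j=2)            2             -sqrt(5)/2 - 1/2     -1/2 + sqrt(5)/2     0                          

Spot check: chi_3 (2d, j=1) on {e} = 2.

Reasoning: D_5 has order 2*5 = 10 with 4 conjugacy classes, hence 4 irreducibles. Sum of squared dims 1 + 1 + 4 + 4 = 10 = |G|. Linear characters come from the abelianisation; the 2-dimensional irreps have character r^k -> 2*cos(2*pi*j*k/5), reflections -> 0.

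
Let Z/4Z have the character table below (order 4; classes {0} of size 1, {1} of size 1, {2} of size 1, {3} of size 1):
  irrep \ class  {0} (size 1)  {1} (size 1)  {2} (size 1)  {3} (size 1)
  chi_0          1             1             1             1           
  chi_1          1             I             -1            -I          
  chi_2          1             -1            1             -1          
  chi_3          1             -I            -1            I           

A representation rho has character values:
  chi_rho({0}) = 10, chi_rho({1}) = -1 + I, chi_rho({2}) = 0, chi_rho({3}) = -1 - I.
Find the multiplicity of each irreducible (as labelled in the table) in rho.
Multiplicities: chi_0: 2, chi_1: 3, chi_2: 3, chi_3: 2.

Justification: Use <chi_rho, chi> = (1/|G|) sum_C |C| * chi_rho(C) * conj(chi(C)) with |G| = 4 for each irreducible chi in the table:
  <chi_rho, chi_0> = (1/4)[1*(10)*conj(1) + 1*(-1 + I)*conj(1) + 1*(0)*conj(1) + 1*(-1 - I)*conj(1)]
      = (1/4)[(10) + (-1 + I) + (0) + (-1 - I)] = 8/4 = 2
  <chi_rho, chi_1> = (1/4)[1*(10)*conj(1) + 1*(-1 + I)*conj(I) + 1*(0)*conj(-1) + 1*(-1 - I)*conj(-I)]
      = (1/4)[(10) + (1 + I) + (0) + (1 - I)] = 12/4 = 3
  <chi_rho, chi_2> = (1/4)[1*(10)*conj(1) + 1*(-1 + I)*conj(-1) + 1*(0)*conj(1) + 1*(-1 - I)*conj(-1)]
      = (1/4)[(10) + (1 - I) + (0) + (1 + I)] = 12/4 = 3
  <chi_rho, chi_3> = (1/4)[1*(10)*conj(1) + 1*(-1 + I)*conj(-I) + 1*(0)*conj(-1) + 1*(-1 - I)*conj(I)]
      = (1/4)[(10) + (-1 - I) + (0) + (-1 + I)] = 8/4 = 2
(Exp terms are combined using exp(i*s)*conj(exp(i*t)) = exp(i*(s-t)), and sums of them are collapsed using the identity that for every m > 1 the m distinct m-th roots of unity sum to 0, e.g. 1 + exp(2*I*pi/3) + exp(-2*I*pi/3) = 0.)
Dimension check: dim(rho) = sum (mult * dim) = 2*1 + 3*1 + 3*1 + 2*1 = 10 = chi_rho(e) = 10.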